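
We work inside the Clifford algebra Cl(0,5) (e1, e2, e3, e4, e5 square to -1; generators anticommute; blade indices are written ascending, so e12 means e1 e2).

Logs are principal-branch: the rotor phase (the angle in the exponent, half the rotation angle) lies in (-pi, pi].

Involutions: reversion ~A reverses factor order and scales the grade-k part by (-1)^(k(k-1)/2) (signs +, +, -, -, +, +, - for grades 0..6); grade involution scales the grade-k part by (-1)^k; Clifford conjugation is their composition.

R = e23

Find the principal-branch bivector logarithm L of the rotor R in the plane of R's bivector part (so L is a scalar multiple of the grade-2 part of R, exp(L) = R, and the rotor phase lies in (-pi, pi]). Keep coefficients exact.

The scalar part of R is 0, and that scalar determines the rotor phase on the principal branch; recovering the unit plane as bivector-part over sine of the phase gives L = phase * plane.
Concretely: cos(phase) = 0 gives phase = ±pi/2, and since phase/sin(phase) is even the sign is immaterial: L = (phase/sin(phase)) * <R>_2 = (pi/2) * <R>_2.
Answer: pi/2*e23


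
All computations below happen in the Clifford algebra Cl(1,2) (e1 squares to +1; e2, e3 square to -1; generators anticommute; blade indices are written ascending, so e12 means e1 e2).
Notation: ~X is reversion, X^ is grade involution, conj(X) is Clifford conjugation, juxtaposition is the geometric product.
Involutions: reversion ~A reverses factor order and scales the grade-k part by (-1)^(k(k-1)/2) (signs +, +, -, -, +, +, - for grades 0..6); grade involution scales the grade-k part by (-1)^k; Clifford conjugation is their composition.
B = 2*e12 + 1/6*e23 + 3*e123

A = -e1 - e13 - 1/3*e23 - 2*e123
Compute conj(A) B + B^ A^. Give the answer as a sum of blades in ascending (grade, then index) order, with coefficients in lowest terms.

first term: 107/18 - 2/3*e1 - e2 - 4*e3 + 1/6*e12 + 2/3*e13 + 5*e23 + 1/6*e123
second term: 109/18 - 4/3*e1 - 5*e2 + 4*e3 + 1/6*e12 + 2/3*e13 - e23 + 1/6*e123
Answer: 12 - 2*e1 - 6*e2 + 1/3*e12 + 4/3*e13 + 4*e23 + 1/3*e123


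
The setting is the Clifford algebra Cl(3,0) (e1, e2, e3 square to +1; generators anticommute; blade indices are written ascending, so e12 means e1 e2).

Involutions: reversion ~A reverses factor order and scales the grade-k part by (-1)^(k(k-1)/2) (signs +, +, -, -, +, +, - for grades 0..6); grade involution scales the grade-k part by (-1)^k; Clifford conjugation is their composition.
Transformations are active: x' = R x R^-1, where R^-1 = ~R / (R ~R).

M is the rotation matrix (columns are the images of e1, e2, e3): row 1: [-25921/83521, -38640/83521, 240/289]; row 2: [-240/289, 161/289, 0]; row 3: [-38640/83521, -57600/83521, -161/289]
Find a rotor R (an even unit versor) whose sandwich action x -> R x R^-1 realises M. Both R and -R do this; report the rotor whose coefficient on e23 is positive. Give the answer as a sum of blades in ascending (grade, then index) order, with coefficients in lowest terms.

Method: write R = a + b12*e12 + b13*e13 + b23*e23 with a^2 + b12^2 + b13^2 + b23^2 = 1 (so R^-1 = ~R). Expanding the columns R e_j ~R gives tr M = 4a^2 - 1 and, from the antisymmetric part, M21 - M12 = -4a*b12, M13 - M31 = 4a*b13, M32 - M23 = -4a*b23.
Here tr M = -25921/83521, so a^2 = (1 + tr M)/4 = 14400/83521 and a = ±120/289. Taking a = 120/289: M21 - M12 = -30720/83521, M13 - M31 = 108000/83521, M32 - M23 = -57600/83521, giving b12 = 64/289, b13 = 225/289, b23 = 120/289, i.e. R = 120/289 + 64/289*e12 + 225/289*e13 + 120/289*e23.
Its e23 coefficient is already positive.
Answer: 120/289 + 64/289*e12 + 225/289*e13 + 120/289*e23. Sheet selection: the two-to-one cover makes ±R indistinguishable at the matrix level (trace -25921/83521), so uniqueness comes from the required sign on e23.


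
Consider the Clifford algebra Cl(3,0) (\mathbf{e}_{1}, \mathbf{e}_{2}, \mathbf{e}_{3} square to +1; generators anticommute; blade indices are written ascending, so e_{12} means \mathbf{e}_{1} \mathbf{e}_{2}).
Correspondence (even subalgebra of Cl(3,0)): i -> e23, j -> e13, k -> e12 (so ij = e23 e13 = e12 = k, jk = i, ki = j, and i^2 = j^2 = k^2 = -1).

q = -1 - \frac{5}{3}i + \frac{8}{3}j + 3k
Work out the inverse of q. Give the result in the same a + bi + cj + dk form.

In blades: q = -1 + 3 e_{12} + \frac{8}{3} e_{13} - \frac{5}{3} e_{23}.
With qbar = -1 - 3 e_{12} - \frac{8}{3} e_{13} + \frac{5}{3} e_{23} (scalar fixed, mapped units negated), q qbar = \frac{179}{9} (the sum of squared coefficients), so q^-1 = qbar / (\frac{179}{9}) = -\frac{9}{179} - \frac{27}{179} e_{12} - \frac{24}{179} e_{13} + \frac{15}{179} e_{23}; translating back:
Answer: -\frac{9}{179} + \frac{15}{179}i - \frac{24}{179}j - \frac{27}{179}k


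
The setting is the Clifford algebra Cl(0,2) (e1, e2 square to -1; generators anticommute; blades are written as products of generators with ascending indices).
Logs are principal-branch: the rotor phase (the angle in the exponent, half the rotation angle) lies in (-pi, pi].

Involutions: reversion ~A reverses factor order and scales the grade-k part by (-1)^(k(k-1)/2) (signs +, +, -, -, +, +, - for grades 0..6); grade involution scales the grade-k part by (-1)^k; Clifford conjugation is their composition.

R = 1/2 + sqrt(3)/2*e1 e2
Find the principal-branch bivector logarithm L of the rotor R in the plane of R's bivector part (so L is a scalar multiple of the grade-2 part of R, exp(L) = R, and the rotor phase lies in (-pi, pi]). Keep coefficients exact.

The scalar part of R is 1/2, so the principal-branch rotor phase is pinned; divide the bivector part by its sine to get the unit plane — L is the phase times that plane.
Concretely: cos(phase) = 1/2 gives phase = ±pi/3, and since phase/sin(phase) is even the sign is immaterial: L = (phase/sin(phase)) * <R>_2 = (2*sqrt(3)*pi/9) * <R>_2.
Answer: pi/3*e1 e2


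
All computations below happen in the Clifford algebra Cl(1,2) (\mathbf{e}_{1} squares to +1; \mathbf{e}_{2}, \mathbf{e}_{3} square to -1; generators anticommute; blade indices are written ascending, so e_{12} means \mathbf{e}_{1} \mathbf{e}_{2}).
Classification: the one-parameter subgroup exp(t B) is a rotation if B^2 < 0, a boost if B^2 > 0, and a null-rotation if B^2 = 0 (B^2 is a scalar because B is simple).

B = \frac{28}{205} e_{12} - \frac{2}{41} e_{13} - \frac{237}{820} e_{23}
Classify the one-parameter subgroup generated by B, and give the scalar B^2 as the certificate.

B^2 term by term: the squares give (\frac{28}{205})^2*(e_{12})^2 + (-\frac{2}{41})^2*(e_{13})^2 + (-\frac{237}{820})^2*(e_{23})^2 = \frac{784}{42025}*(+1) + \frac{4}{1681}*(+1) + \frac{56169}{672400}*(-1) = -\frac{1}{16} (each basis 2-blade squares to minus the product of its generators' squares); cross terms between blades sharing an index anticommute and cancel. So B^2 = -\frac{1}{16}.
Answer: rotation, certificate B^2 = -\frac{1}{16}. Certificate logic: -\frac{1}{16} is a conjugation-invariant scalar, so its sign fixes rotation versus boost versus null-rotation outright.


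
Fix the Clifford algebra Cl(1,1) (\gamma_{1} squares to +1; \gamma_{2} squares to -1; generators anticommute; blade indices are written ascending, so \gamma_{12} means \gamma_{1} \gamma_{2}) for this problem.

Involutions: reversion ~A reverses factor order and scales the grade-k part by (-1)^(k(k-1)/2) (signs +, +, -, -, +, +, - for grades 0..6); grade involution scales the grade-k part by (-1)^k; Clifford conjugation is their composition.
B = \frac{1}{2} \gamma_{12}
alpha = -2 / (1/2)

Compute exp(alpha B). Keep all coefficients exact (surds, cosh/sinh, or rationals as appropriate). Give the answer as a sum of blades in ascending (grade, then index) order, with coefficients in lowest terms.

B^2 = (\frac{1}{2})^2*(\gamma_{12})^2 = \frac{1}{4}*(+1) = \frac{1}{4} (a basis 2-blade squares to minus the product of its generators' squares).
B^2 = \frac{1}{4} — a positive square means the series sums to a boost: l = \frac{1}{2}, alpha*l = -2, so exp(alpha B) = cosh(-2) + (sinh(-2)/(\frac{1}{2}))*B = \cosh{\left(2 \right)} + (- 2 \sinh{\left(2 \right)})*B.
Answer: \cosh{\left(2 \right)} - \sinh{\left(2 \right)} \gamma_{12}


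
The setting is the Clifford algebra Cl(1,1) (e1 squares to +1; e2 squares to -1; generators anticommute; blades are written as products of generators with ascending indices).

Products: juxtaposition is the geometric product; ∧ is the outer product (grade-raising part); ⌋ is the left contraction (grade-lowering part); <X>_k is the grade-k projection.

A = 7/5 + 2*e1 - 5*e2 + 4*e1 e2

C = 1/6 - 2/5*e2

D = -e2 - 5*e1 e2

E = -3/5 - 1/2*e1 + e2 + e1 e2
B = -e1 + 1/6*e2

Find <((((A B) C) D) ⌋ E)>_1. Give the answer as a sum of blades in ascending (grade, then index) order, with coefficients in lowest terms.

step 1: -7/6 - 31/15*e1 + 127/30*e2 - 14/3*e1 e2
step 2: 1349/900 - 199/90*e1 + 211/180*e2 + 11/225*e1 e2
step 3: 167/180 - 5231/900*e1 + 2867/300*e2 - 317/60*e1 e2
step 4: -22483/1800 + 16367/1800*e1 - 1099/225*e2 + 167/180*e1 e2
step 5: 16367/1800*e1 - 1099/225*e2
Answer: 16367/1800*e1 - 1099/225*e2


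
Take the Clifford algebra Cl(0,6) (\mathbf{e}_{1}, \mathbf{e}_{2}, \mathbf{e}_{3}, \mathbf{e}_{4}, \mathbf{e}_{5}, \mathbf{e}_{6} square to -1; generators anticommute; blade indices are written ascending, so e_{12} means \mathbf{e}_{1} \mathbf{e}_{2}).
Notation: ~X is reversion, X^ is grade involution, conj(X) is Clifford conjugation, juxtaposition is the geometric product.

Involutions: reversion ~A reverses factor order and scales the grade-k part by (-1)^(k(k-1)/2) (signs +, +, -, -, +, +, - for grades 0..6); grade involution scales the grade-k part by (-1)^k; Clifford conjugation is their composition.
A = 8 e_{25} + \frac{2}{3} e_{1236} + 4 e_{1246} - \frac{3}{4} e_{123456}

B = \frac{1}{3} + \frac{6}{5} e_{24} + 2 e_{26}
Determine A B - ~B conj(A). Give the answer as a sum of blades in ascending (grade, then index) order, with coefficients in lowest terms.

first term: \frac{4}{3} e_{13} + 8 e_{14} - \frac{24}{5} e_{16} + \frac{8}{3} e_{25} - \frac{48}{5} e_{45} + 16 e_{56} + \frac{2}{9} e_{1236} + \frac{4}{3} e_{1246} - \frac{3}{2} e_{1345} + \frac{4}{5} e_{1346} - \frac{9}{10} e_{1356} - \frac{1}{4} e_{123456}
second term: -\frac{4}{3} e_{13} - 8 e_{14} + \frac{24}{5} e_{16} - \frac{8}{3} e_{25} + \frac{48}{5} e_{45} - 16 e_{56} + \frac{2}{9} e_{1236} + \frac{4}{3} e_{1246} - \frac{3}{2} e_{1345} + \frac{4}{5} e_{1346} - \frac{9}{10} e_{1356} + \frac{1}{4} e_{123456}
Answer: \frac{8}{3} e_{13} + 16 e_{14} - \frac{48}{5} e_{16} + \frac{16}{3} e_{25} - \frac{96}{5} e_{45} + 32 e_{56} - \frac{1}{2} e_{123456}


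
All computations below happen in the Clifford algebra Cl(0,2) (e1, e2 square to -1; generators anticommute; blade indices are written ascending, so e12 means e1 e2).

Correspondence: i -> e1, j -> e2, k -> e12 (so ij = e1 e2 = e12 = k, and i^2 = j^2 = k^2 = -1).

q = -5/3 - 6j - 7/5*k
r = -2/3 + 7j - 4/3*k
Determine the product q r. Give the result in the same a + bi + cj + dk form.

In blades: q = -5/3 - 6*e2 - 7/5*e12, r = -2/3 + 7*e2 - 4/3*e12.
Distribute q over r term by term (generator squares from the signature, products reordered to ascending indices): (-5/3)*r = 10/9 - 35/3*e2 + 20/9*e12; (-6*e2)*r = 42 + 8*e1 + 4*e2; (-7/5*e12)*r = -28/15 + 49/5*e1 + 14/15*e12.
Sum: 1856/45 + 89/5*e1 - 23/3*e2 + 142/45*e12; translating back through the correspondence:
Answer: 1856/45 + 89/5*i - 23/3*j + 142/45*k


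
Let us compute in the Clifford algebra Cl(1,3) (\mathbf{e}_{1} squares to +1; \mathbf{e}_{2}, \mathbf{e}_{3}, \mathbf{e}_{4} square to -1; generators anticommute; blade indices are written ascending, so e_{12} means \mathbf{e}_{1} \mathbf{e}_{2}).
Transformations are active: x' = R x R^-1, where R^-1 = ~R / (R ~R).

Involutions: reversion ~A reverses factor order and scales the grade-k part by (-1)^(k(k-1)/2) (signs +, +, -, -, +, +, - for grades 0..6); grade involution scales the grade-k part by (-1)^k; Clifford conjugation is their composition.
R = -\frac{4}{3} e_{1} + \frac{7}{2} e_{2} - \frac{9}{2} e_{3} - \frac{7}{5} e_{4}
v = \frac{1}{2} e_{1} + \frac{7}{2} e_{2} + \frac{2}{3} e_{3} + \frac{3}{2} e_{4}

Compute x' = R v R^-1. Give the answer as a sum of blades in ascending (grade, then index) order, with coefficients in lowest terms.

~R = -\frac{4}{3} e_{1} + \frac{7}{2} e_{2} - \frac{9}{2} e_{3} - \frac{7}{5} e_{4}, and R ~R = -\frac{14707}{450}, so R^-1 = ~R / (-\frac{14707}{450}).
R v = -\frac{469}{60} - \frac{77}{12} e_{12} + \frac{49}{36} e_{13} - \frac{13}{10} e_{14} + \frac{217}{12} e_{23} + \frac{203}{20} e_{24} - \frac{349}{60} e_{34}
Answer: -\frac{4781}{4202} e_{1} - \frac{3836}{2101} e_{2} - \frac{35539}{12606} e_{3} - \frac{9117}{4202} e_{4}


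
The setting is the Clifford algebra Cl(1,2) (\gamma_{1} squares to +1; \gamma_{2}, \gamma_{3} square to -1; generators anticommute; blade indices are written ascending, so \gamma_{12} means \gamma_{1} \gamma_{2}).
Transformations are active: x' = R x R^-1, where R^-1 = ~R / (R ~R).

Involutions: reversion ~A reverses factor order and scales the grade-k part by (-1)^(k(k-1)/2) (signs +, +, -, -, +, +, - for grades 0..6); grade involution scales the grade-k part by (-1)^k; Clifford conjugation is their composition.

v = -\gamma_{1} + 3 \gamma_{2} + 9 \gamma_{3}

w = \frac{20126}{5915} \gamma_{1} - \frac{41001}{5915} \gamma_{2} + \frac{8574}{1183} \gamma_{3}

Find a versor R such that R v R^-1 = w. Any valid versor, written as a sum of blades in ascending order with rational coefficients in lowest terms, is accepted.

Key observation: q(v) = q(w) = -89 (sandwiches preserve the norm), so R = v + w = \frac{14211}{5915} \gamma_{1} - \frac{23256}{5915} \gamma_{2} + \frac{19221}{1183} \gamma_{3} works whenever it is invertible — the component of v along it is kept and (v - w)/2 reverses, sending v to w.
Answer: \frac{14211}{5915} \gamma_{1} - \frac{23256}{5915} \gamma_{2} + \frac{19221}{1183} \gamma_{3}


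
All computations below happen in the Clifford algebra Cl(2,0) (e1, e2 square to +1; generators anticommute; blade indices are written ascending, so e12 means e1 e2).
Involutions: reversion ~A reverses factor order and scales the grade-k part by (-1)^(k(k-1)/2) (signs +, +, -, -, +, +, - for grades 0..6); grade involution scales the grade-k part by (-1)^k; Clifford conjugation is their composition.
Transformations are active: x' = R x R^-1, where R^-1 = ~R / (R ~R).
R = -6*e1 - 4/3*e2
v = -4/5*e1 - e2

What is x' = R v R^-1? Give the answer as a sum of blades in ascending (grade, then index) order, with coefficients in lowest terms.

~R = -6*e1 - 4/3*e2, and R ~R = 340/9, so R^-1 = ~R / (340/9).
R v = 92/15 + 74/15*e12
Answer: -488/425*e1 + 241/425*e2


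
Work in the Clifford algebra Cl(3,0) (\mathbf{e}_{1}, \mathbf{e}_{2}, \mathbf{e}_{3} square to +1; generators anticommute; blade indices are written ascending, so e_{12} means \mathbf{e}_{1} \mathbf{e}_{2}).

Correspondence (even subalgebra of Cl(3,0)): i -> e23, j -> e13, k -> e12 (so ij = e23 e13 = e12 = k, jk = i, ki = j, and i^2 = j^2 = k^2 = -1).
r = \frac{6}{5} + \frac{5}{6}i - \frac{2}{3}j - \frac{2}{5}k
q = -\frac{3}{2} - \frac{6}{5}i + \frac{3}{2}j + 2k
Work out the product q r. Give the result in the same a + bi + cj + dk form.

In blades: q = -\frac{3}{2} + 2 e_{12} + \frac{3}{2} e_{13} - \frac{6}{5} e_{23}, r = \frac{6}{5} - \frac{2}{5} e_{12} - \frac{2}{3} e_{13} + \frac{5}{6} e_{23}.
Distribute q over r term by term (generator squares from the signature, products reordered to ascending indices): (-\frac{3}{2})*r = -\frac{9}{5} + \frac{3}{5} e_{12} + e_{13} - \frac{5}{4} e_{23}; (2 e_{12})*r = \frac{4}{5} + \frac{12}{5} e_{12} + \frac{5}{3} e_{13} + \frac{4}{3} e_{23}; (\frac{3}{2} e_{13})*r = 1 - \frac{5}{4} e_{12} + \frac{9}{5} e_{13} - \frac{3}{5} e_{23}; (-\frac{6}{5} e_{23})*r = 1 + \frac{4}{5} e_{12} - \frac{12}{25} e_{13} - \frac{36}{25} e_{23}.
Sum: 1 + \frac{51}{20} e_{12} + \frac{299}{75} e_{13} - \frac{587}{300} e_{23}; translating back through the correspondence:
Answer: 1 - \frac{587}{300}i + \frac{299}{75}j + \frac{51}{20}k


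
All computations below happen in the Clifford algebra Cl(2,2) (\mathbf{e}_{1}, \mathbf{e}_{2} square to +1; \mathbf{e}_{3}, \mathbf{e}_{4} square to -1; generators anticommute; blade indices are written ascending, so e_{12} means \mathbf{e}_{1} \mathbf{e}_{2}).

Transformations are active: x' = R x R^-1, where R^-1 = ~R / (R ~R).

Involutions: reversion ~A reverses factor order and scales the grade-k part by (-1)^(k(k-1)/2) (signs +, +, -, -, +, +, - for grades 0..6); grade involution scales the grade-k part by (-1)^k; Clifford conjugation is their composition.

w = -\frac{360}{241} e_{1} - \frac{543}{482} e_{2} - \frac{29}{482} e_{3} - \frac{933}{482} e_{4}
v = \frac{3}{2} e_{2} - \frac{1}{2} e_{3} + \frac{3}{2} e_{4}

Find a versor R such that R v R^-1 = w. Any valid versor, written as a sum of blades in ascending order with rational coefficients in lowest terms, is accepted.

Since q(v) = q(w) = -\frac{1}{4}, the sum R = v + w = -\frac{360}{241} e_{1} + \frac{90}{241} e_{2} - \frac{135}{241} e_{3} - \frac{105}{241} e_{4} does the job whenever invertible.
Answer: -\frac{360}{241} e_{1} + \frac{90}{241} e_{2} - \frac{135}{241} e_{3} - \frac{105}{241} e_{4}


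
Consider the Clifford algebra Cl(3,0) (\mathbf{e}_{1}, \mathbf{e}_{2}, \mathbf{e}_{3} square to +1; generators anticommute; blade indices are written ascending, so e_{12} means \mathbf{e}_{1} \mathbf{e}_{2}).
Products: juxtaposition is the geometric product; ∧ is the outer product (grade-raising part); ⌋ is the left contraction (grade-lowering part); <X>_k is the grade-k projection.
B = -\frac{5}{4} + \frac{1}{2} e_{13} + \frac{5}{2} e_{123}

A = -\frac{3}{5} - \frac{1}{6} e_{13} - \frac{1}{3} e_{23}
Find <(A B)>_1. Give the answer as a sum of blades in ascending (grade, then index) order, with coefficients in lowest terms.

step 1: \frac{5}{6} + \frac{5}{6} e_{1} - \frac{5}{12} e_{2} - \frac{1}{6} e_{12} - \frac{11}{120} e_{13} + \frac{5}{12} e_{23} - \frac{3}{2} e_{123}
step 2: \frac{5}{6} e_{1} - \frac{5}{12} e_{2}
Answer: \frac{5}{6} e_{1} - \frac{5}{12} e_{2}


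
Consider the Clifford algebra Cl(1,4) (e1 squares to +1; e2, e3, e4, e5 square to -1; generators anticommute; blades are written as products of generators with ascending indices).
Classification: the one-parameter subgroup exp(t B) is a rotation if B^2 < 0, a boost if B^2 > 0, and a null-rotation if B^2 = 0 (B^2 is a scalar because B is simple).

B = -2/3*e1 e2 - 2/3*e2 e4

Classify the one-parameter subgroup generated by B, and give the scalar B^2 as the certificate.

B^2 term by term: the squares give (-2/3)^2*(e1 e2)^2 + (-2/3)^2*(e2 e4)^2 = 4/9*(+1) + 4/9*(-1) = 0 (each basis 2-blade squares to minus the product of its generators' squares); cross terms between blades sharing an index anticommute and cancel. So B^2 = 0.
Answer: null-rotation, certificate B^2 = 0. Check the certificate: B^2 = 0, and that sign is decisive whatever form B takes.


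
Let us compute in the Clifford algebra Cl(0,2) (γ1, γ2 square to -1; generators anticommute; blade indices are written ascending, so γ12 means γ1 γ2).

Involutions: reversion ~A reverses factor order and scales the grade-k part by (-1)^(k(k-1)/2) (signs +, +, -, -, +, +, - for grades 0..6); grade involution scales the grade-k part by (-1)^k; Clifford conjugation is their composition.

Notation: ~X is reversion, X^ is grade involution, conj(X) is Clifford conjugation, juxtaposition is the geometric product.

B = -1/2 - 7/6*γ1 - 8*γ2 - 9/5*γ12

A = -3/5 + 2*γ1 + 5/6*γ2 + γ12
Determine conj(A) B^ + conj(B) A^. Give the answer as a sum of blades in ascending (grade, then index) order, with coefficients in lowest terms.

first term: 15/2 + 49/5*γ1 - 183/20*γ2 - 12103/900*γ12
second term: 15/2 + 49/5*γ1 - 183/20*γ2 + 12103/900*γ12
Answer: 15 + 98/5*γ1 - 183/10*γ2


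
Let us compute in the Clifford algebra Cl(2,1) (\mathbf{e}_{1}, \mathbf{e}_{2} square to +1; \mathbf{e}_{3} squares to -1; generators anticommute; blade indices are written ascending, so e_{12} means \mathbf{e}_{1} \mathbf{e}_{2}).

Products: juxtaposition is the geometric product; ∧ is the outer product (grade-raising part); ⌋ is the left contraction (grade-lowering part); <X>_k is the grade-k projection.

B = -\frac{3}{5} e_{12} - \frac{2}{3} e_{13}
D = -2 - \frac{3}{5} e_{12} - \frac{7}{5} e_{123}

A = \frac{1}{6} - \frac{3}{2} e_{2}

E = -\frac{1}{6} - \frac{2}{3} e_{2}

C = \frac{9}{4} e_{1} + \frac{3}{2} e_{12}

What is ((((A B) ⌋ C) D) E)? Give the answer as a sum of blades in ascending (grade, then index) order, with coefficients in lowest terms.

step 1: -\frac{9}{10} e_{1} - \frac{1}{10} e_{12} - \frac{1}{9} e_{13} - e_{123}
step 2: -\frac{15}{8} - \frac{27}{20} e_{2}
step 3: \frac{15}{4} - \frac{81}{100} e_{1} + \frac{27}{10} e_{2} + \frac{9}{8} e_{12} - \frac{189}{100} e_{13} + \frac{21}{8} e_{123}
step 4: -\frac{97}{40} - \frac{123}{200} e_{1} - \frac{59}{20} e_{2} + \frac{141}{400} e_{12} + \frac{413}{200} e_{13} - \frac{679}{400} e_{123}
Answer: -\frac{97}{40} - \frac{123}{200} e_{1} - \frac{59}{20} e_{2} + \frac{141}{400} e_{12} + \frac{413}{200} e_{13} - \frac{679}{400} e_{123}


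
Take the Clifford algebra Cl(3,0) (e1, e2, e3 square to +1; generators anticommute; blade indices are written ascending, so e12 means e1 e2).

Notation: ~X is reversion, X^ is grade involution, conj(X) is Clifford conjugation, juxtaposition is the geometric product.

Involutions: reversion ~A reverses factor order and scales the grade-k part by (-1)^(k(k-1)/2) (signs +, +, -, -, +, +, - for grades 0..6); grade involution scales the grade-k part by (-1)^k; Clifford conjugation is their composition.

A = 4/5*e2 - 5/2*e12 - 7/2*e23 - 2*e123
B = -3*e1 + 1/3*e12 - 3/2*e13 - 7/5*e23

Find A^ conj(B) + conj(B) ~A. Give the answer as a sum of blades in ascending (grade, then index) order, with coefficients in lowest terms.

first term: 61/15 - 46/15*e1 + 21/2*e2 - 34/75*e3 - 57/20*e12 - 14/3*e13 + 39/4*e23 - 93/10*e123
second term: -61/15 - 46/15*e1 + 21/2*e2 - 34/75*e3 - 57/20*e12 - 14/3*e13 + 39/4*e23 + 93/10*e123
Answer: -92/15*e1 + 21*e2 - 68/75*e3 - 57/10*e12 - 28/3*e13 + 39/2*e23


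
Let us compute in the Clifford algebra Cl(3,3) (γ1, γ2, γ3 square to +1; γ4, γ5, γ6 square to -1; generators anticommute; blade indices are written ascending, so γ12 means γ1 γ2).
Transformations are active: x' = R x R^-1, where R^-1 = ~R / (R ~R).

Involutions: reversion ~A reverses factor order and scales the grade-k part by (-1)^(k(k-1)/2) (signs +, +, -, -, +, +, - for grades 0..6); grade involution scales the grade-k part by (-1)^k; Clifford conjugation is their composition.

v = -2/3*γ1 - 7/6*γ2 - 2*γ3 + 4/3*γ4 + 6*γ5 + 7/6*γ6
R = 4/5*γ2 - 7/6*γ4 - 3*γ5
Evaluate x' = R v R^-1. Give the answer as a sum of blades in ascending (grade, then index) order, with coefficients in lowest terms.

~R = 4/5*γ2 - 7/6*γ4 - 3*γ5, and R ~R = -8749/900, so R^-1 = ~R / (-8749/900).
R v = 838/45 + 8/15*γ12 - 7/9*γ14 - 2*γ15 - 8/5*γ23 - 53/180*γ24 + 13/10*γ25 + 14/15*γ26 - 7/3*γ34 - 6*γ35 - 3*γ45 - 49/36*γ46 - 7/2*γ56
Answer: 2/3*γ1 - 99653/52494*γ2 + 2*γ3 + 82324/26247*γ4 + 48066/8749*γ5 - 7/6*γ6


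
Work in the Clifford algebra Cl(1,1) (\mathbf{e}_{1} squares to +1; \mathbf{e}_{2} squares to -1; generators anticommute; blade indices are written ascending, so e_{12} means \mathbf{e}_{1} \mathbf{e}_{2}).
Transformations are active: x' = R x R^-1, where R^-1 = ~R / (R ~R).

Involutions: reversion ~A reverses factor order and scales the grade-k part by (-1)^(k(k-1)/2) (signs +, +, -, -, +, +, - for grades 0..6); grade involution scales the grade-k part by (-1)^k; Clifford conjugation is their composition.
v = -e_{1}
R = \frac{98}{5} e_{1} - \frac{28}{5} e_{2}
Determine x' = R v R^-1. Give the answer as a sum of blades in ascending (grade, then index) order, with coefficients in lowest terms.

~R = \frac{98}{5} e_{1} - \frac{28}{5} e_{2}, and R ~R = \frac{1764}{5}, so R^-1 = ~R / (\frac{1764}{5}).
R v = -\frac{98}{5} - \frac{28}{5} e_{12}
Answer: -\frac{53}{45} e_{1} + \frac{28}{45} e_{2}


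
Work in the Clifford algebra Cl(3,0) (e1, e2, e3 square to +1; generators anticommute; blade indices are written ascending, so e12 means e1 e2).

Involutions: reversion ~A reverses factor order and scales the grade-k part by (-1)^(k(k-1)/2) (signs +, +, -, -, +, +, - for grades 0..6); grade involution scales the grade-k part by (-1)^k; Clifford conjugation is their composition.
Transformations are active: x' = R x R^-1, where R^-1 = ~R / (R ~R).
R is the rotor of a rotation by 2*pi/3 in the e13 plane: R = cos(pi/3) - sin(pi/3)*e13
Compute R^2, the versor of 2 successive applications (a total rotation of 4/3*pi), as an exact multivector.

The rotor phase is half the rotation angle and phases add under composition, so 2 steps in the e13 plane accumulate phase 2*(pi/3) = 2*pi/3: R^2 = cos(2*pi/3) - sin(2*pi/3)*e13.
cos(2*pi/3) = -1/2 and sin(2*pi/3) = sqrt(3)/2, so R^2 = -1/2 - sqrt(3)/2*e13. The net rotation is 4/3*pi; the rotor keeps the half-angle phase exactly.
Answer: -1/2 - sqrt(3)/2*e13


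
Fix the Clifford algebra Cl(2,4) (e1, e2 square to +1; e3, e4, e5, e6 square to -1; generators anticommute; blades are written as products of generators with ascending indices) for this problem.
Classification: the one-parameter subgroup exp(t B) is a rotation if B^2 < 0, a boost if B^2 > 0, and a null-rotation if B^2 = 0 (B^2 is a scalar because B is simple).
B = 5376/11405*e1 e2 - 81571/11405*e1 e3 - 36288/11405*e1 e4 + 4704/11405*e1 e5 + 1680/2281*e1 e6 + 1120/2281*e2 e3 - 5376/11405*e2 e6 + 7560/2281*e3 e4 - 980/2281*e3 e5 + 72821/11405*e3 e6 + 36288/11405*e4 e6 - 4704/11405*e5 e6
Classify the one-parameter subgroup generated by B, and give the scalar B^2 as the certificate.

B^2 term by term: the squares give (5376/11405)^2*(e1 e2)^2 + (-81571/11405)^2*(e1 e3)^2 + (-36288/11405)^2*(e1 e4)^2 + (4704/11405)^2*(e1 e5)^2 + (1680/2281)^2*(e1 e6)^2 + (1120/2281)^2*(e2 e3)^2 + (-5376/11405)^2*(e2 e6)^2 + (7560/2281)^2*(e3 e4)^2 + (-980/2281)^2*(e3 e5)^2 + (72821/11405)^2*(e3 e6)^2 + (36288/11405)^2*(e4 e6)^2 + (-4704/11405)^2*(e5 e6)^2 = 28901376/130074025*(-1) + 6653828041/130074025*(+1) + 1316818944/130074025*(+1) + 22127616/130074025*(+1) + 2822400/5202961*(+1) + 1254400/5202961*(+1) + 28901376/130074025*(+1) + 57153600/5202961*(-1) + 960400/5202961*(-1) + 5302898041/130074025*(-1) + 1316818944/130074025*(-1) + 22127616/130074025*(-1) = 0 (each basis 2-blade squares to minus the product of its generators' squares); cross terms between blades sharing an index anticommute and cancel; the commuting (index-disjoint) pairs give grade-4 terms 2*c*c'*(blade product), which cancel blade by blade — e1 e2 e3 e4: 16257024/5202961 - 16257024/5202961 = 0; e1 e2 e3 e5: -2107392/5202961 + 2107392/5202961 = 0; e1 e2 e3 e6: 782971392/130074025 - 877051392/130074025 + 3763200/5202961 = 0; e1 e2 e4 e6: 390168576/130074025 - 390168576/130074025 = 0; e1 e2 e5 e6: -50577408/130074025 + 50577408/130074025 = 0; e1 e3 e4 e5: -14224896/5202961 + 14224896/5202961 = 0; e1 e3 e4 e6: -5920096896/130074025 + 5285056896/130074025 + 25401600/5202961 = 0; e1 e3 e5 e6: 767419968/130074025 - 685099968/130074025 - 3292800/5202961 = 0; e1 e4 e5 e6: 341397504/130074025 - 341397504/130074025 = 0; e2 e3 e4 e6: 16257024/5202961 - 16257024/5202961 = 0; e2 e3 e5 e6: -2107392/5202961 + 2107392/5202961 = 0; e3 e4 e5 e6: -14224896/5202961 + 14224896/5202961 = 0 — confirming B is simple. So B^2 = 0.
Answer: null-rotation, certificate B^2 = 0. The scalar 0 is the complete invariant here: its sign names the subgroup type.


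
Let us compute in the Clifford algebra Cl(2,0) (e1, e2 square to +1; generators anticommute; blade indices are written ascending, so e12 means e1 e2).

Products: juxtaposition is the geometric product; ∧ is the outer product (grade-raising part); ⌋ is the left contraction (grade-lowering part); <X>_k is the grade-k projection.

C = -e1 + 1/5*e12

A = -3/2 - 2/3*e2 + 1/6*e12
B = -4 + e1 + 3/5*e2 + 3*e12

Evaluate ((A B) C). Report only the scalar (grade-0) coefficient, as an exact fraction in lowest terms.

step 1: 51/10 + 3/5*e1 + 8/5*e2 - 9/2*e12
step 2: 3/10 - 271/50*e1 - 219/50*e2 + 131/50*e12
Answer: 3/10


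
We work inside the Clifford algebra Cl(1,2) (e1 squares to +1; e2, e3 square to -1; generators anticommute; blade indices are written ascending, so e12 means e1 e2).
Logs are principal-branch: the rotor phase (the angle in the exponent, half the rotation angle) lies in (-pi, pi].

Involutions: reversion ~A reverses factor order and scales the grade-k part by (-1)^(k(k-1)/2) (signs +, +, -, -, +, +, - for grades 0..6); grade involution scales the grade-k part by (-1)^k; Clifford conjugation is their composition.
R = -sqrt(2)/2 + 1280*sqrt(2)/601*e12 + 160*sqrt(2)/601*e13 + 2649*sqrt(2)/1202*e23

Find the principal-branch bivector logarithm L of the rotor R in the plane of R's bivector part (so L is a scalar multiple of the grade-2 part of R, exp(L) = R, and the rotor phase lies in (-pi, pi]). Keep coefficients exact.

The scalar part of R is -sqrt(2)/2, which pins the rotor phase on the principal branch; dividing the bivector part by the sine of that phase recovers the unit plane, and L is the phase times that plane.
Concretely: cos(phase) = -sqrt(2)/2 gives phase = ±3*pi/4, and since phase/sin(phase) is even the sign is immaterial: L = (phase/sin(phase)) * <R>_2 = (3*sqrt(2)*pi/4) * <R>_2.
Answer: 1920*pi/601*e12 + 240*pi/601*e13 + 7947*pi/2404*e23


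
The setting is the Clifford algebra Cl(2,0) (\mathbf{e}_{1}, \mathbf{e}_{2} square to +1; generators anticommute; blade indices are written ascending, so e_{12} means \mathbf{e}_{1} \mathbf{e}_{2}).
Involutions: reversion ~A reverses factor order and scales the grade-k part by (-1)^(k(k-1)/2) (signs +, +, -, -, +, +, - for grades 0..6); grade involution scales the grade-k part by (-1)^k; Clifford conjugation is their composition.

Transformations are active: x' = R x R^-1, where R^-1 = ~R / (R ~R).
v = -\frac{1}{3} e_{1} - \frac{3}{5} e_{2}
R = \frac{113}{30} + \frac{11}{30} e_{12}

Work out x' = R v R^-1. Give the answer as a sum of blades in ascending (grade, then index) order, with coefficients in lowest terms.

~R = \frac{113}{30} - \frac{11}{30} e_{12}, and R ~R = \frac{1289}{90}, so R^-1 = ~R / (\frac{1289}{90}).
R v = -\frac{332}{225} e_{1} - \frac{481}{225} e_{2}
Answer: -\frac{14269}{32225} e_{1} - \frac{50701}{96675} e_{2}


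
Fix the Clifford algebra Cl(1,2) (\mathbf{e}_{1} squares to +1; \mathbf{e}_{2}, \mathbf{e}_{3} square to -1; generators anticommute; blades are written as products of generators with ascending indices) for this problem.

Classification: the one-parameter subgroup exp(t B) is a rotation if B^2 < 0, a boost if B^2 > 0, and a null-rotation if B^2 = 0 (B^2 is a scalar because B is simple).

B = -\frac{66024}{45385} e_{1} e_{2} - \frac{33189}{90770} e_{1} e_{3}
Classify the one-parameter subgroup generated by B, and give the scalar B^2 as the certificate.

B^2 term by term: the squares give (-\frac{66024}{45385})^2*(e_{1} e_{2})^2 + (-\frac{33189}{90770})^2*(e_{1} e_{3})^2 = \frac{4359168576}{2059798225}*(+1) + \frac{1101509721}{8239192900}*(+1) = \frac{9}{4} (each basis 2-blade squares to minus the product of its generators' squares); cross terms between blades sharing an index anticommute and cancel. So B^2 = \frac{9}{4}.
Answer: boost, certificate B^2 = \frac{9}{4}. B^2 = \frac{9}{4} is basis-independent, so its sign is the whole story.


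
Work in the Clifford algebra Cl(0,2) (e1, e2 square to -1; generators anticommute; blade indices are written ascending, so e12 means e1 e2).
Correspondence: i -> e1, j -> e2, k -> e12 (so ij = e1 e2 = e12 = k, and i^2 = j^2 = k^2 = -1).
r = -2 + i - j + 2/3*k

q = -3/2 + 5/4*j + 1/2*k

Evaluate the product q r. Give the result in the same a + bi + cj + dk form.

In blades: q = -3/2 + 5/4*e2 + 1/2*e12, r = -2 + e1 - e2 + 2/3*e12.
Distribute q over r term by term (generator squares from the signature, products reordered to ascending indices): (-3/2)*r = 3 - 3/2*e1 + 3/2*e2 - e12; (5/4*e2)*r = 5/4 + 5/6*e1 - 5/2*e2 - 5/4*e12; (1/2*e12)*r = -1/3 + 1/2*e1 + 1/2*e2 - e12.
Sum: 47/12 - 1/6*e1 - 1/2*e2 - 13/4*e12; translating back through the correspondence:
Answer: 47/12 - 1/6*i - 1/2*j - 13/4*k


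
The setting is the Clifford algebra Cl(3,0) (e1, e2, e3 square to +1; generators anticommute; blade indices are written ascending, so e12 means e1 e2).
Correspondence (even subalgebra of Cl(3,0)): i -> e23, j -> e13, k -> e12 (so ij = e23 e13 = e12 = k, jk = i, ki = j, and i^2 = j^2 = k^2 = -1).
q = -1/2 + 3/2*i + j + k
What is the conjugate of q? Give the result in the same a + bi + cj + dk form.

In blades: q = -1/2 + e12 + e13 + 3/2*e23.
Quaternion conjugation is reversion on the even subalgebra: the scalar is fixed and every grade-2 blade flips sign, giving -1/2 - e12 - e13 - 3/2*e23; translating back:
Answer: -1/2 - 3/2*i - j - k


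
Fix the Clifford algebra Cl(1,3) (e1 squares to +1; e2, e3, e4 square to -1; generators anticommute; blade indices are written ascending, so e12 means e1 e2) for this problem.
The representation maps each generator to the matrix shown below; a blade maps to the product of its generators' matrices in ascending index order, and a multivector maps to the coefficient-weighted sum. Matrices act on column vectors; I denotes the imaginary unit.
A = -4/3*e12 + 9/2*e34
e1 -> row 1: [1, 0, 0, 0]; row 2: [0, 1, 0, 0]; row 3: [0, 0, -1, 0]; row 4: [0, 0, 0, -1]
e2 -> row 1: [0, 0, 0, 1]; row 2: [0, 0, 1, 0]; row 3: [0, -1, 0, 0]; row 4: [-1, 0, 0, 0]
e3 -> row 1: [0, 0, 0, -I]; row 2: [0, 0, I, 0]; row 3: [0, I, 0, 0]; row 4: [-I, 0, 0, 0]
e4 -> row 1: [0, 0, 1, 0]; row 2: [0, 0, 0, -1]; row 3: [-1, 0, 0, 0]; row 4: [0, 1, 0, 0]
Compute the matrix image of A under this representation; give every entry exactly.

Bivector images (products of the table entries): rho(e12) = rho(e1)rho(e2) = row 1: [0, 0, 0, 1]; row 2: [0, 0, 1, 0]; row 3: [0, 1, 0, 0]; row 4: [1, 0, 0, 0]; rho(e34) = rho(e3)rho(e4) = row 1: [0, -I, 0, 0]; row 2: [-I, 0, 0, 0]; row 3: [0, 0, 0, -I]; row 4: [0, 0, -I, 0].
M = (-4/3)*rho(e12) + (9/2)*rho(e34), summed entrywise:
Answer: row 1: [0, -9*I/2, 0, -4/3]; row 2: [-9*I/2, 0, -4/3, 0]; row 3: [0, -4/3, 0, -9*I/2]; row 4: [-4/3, 0, -9*I/2, 0]


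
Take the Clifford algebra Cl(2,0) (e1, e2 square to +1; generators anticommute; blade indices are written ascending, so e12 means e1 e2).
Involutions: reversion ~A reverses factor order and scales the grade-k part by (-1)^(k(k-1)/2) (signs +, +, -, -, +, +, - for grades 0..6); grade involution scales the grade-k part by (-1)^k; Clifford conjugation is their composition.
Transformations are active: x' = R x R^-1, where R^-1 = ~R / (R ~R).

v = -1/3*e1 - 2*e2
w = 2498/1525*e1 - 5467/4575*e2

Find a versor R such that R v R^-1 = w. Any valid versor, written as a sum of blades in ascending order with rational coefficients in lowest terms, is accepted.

Reasoning: v^2 = w^2 = 37/9 since conjugation preserves the quadratic form; R = v + w = 5969/4575*e1 - 14617/4575*e2 is then valid when invertible, keeping its own part and reversing (v - w)/2.
Answer: 5969/4575*e1 - 14617/4575*e2


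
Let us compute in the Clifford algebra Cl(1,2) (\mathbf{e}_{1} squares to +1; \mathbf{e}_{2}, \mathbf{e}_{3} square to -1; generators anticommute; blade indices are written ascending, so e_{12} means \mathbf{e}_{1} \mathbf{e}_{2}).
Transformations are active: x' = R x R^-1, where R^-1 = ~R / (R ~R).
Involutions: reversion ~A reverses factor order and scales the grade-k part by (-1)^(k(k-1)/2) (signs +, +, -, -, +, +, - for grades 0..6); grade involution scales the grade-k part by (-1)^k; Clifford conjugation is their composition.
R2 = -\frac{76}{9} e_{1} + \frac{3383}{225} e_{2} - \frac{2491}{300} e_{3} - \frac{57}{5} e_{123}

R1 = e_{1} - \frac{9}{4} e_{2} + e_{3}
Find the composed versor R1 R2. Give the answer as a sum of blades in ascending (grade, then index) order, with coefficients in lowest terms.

Distribute over the terms of R1 (each basis-blade product reordered to ascending indices, repeated generators contracted through their squares):
(e_{1}) R2 = -\frac{76}{9} + \frac{3383}{225} e_{12} - \frac{2491}{300} e_{13} - \frac{57}{5} e_{23}
(-\frac{9}{4} e_{2}) R2 = \frac{3383}{100} - 19 e_{12} + \frac{513}{20} e_{13} + \frac{7473}{400} e_{23}
(e_{3}) R2 = \frac{2491}{300} + \frac{57}{5} e_{12} + \frac{76}{9} e_{13} - \frac{3383}{225} e_{23}
Summing the partial products and collecting blades:
Answer: \frac{1516}{45} + \frac{1673}{225} e_{12} + \frac{5803}{225} e_{13} - \frac{27911}{3600} e_{23}


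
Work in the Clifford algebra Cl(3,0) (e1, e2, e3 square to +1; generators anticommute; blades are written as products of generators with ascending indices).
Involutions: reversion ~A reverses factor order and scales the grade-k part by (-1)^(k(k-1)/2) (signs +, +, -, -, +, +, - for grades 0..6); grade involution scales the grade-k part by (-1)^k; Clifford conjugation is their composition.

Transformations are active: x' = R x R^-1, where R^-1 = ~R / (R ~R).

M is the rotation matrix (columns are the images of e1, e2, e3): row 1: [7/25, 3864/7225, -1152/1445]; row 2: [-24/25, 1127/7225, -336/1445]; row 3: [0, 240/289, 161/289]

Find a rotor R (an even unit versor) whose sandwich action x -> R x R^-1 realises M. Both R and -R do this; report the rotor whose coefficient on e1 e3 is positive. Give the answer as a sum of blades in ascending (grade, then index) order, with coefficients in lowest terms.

Method: write R = a + b12*e1 e2 + b13*e1 e3 + b23*e2 e3 with a^2 + b12^2 + b13^2 + b23^2 = 1 (so R^-1 = ~R). Expanding the columns R e_j ~R gives tr M = 4a^2 - 1 and, from the antisymmetric part, M21 - M12 = -4a*b12, M13 - M31 = 4a*b13, M32 - M23 = -4a*b23.
Here tr M = 287/289, so a^2 = (1 + tr M)/4 = 144/289 and a = ±12/17. Taking a = 12/17: M21 - M12 = -432/289, M13 - M31 = -1152/1445, M32 - M23 = 1536/1445, giving b12 = 9/17, b13 = -24/85, b23 = -32/85, i.e. R = 12/17 + 9/17*e1 e2 - 24/85*e1 e3 - 32/85*e2 e3.
Its e1 e3 coefficient is negative, so report the other preimage -R.
Answer: -12/17 - 9/17*e1 e2 + 24/85*e1 e3 + 32/85*e2 e3. Sheet selection: the two-to-one cover makes ±R indistinguishable at the matrix level (trace 287/289), so uniqueness comes from the required sign on e1 e3.


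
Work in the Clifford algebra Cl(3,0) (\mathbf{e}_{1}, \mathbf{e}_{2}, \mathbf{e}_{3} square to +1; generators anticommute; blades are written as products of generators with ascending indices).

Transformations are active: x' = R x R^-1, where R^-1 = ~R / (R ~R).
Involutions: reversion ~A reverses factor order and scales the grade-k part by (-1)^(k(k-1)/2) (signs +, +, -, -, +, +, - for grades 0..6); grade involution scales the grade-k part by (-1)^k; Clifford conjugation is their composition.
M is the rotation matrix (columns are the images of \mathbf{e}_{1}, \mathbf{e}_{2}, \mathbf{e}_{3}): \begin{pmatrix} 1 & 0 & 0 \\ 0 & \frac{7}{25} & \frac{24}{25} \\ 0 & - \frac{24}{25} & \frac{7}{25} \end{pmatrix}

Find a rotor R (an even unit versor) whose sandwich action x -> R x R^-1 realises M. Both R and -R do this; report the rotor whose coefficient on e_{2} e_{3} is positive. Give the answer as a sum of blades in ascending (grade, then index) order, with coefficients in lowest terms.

Method: write R = a + b12*e_{1} e_{2} + b13*e_{1} e_{3} + b23*e_{2} e_{3} with a^2 + b12^2 + b13^2 + b23^2 = 1 (so R^-1 = ~R). Expanding the columns R e_j ~R gives tr M = 4a^2 - 1 and, from the antisymmetric part, M21 - M12 = -4a*b12, M13 - M31 = 4a*b13, M32 - M23 = -4a*b23.
Here tr M = \frac{39}{25}, so a^2 = (1 + tr M)/4 = \frac{16}{25} and a = ±\frac{4}{5}. Taking a = \frac{4}{5}: M21 - M12 = 0, M13 - M31 = 0, M32 - M23 = -\frac{48}{25}, giving b12 = 0, b13 = 0, b23 = \frac{3}{5}, i.e. R = \frac{4}{5} + \frac{3}{5} e_{2} e_{3}.
Its e_{2} e_{3} coefficient is already positive.
Answer: \frac{4}{5} + \frac{3}{5} e_{2} e_{3}. Sheet selection: the two-to-one cover makes ±R indistinguishable at the matrix level (trace \frac{39}{25}), so uniqueness comes from the required sign on e_{2} e_{3}.


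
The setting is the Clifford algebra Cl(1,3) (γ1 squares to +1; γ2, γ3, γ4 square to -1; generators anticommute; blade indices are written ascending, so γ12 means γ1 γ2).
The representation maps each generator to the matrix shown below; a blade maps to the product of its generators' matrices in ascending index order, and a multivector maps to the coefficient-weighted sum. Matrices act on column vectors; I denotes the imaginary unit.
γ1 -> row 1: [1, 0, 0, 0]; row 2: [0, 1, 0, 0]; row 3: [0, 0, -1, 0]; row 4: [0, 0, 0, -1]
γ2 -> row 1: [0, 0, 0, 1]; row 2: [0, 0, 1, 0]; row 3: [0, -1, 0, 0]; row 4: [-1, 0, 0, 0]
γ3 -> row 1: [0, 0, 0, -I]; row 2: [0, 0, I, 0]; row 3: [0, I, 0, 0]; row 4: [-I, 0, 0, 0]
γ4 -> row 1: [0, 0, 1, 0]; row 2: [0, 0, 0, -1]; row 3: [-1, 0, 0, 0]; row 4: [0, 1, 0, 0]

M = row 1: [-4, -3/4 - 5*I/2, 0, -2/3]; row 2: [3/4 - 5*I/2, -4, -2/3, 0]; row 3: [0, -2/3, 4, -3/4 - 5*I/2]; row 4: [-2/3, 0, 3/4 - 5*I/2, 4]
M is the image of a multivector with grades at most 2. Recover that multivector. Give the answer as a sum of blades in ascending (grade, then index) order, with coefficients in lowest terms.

Method: the blade images are trace-orthogonal — tr(rho(e_A) rho(e_B)^-1) = 4 if A = B and 0 otherwise — and rho(e_A)^-1 = (e_A)^2 * rho(e_A) with (e_A)^2 = +1 or -1, so the coefficient of e_A in the preimage is (e_A)^2 * tr(M rho(e_A))/4.
Nonzero projections over blades of grade <= 2: γ1: (γ1)^2 = +1, tr(M rho(γ1)) = -16, coefficient -4; γ12: (γ12)^2 = +1, tr(M rho(γ12)) = -8/3, coefficient -2/3; γ24: (γ24)^2 = -1, tr(M rho(γ24)) = 3, coefficient -3/4; γ34: (γ34)^2 = -1, tr(M rho(γ34)) = -10, coefficient 5/2. Every other blade of grade <= 2 projects to 0.
Answer: -4*γ1 - 2/3*γ12 - 3/4*γ24 + 5/2*γ34
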